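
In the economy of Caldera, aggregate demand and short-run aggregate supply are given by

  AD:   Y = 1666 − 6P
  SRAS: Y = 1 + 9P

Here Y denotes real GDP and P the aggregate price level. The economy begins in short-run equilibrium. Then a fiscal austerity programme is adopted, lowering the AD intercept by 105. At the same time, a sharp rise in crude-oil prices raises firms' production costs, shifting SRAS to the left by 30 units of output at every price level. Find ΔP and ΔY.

After both shocks: AD is Y = 1561 − 6P and SRAS is Y = 9P − 29.
Setting them equal: 1590 = 15P, so P = 106.
Y = 1561 − 6·106 = 925.
Initially P = 111, Y = 1000, so ΔP = -5 and ΔY = -75.

ΔP = -5, ΔY = -75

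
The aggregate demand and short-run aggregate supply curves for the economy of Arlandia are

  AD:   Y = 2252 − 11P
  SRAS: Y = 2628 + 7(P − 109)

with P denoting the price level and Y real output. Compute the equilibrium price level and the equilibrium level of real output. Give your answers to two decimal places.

P = 21.50, Y = 2015.50

Write SRAS as Y = 2628 + 7P − 763 = 1865 + 7P.
Set AD = SRAS: 2252 − 11P = 1865 + 7P, so 387 = 18P and P = 21.50.
Substituting into AD, Y = 2252 − 11P = 2015.50.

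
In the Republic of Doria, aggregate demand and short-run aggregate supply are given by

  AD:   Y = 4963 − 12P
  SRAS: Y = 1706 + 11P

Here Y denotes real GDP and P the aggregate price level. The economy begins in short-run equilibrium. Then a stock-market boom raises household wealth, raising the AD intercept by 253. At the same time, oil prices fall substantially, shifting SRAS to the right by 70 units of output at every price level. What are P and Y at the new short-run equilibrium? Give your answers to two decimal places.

After both shocks: AD is Y = 5216 − 12P and SRAS is Y = 1776 + 11P.
Setting them equal: 3440 = 23P, so P = 149.57.
Substituting into AD, Y = 3421.22.

P = 149.57, Y = 3421.22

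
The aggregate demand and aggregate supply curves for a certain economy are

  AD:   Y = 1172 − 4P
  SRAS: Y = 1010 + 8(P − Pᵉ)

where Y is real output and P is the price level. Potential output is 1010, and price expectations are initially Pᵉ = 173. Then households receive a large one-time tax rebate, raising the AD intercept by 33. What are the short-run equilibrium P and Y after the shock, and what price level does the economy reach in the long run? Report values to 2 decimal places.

Short run: P = 131.58, Y = 678.67. Long run: P = 48.75.

AD shifts right: new AD is Y = 1205 − 4P. With Pᵉ = 173, SRAS is Y = 8P − 374.
Short run: 1205 − 4P = 8P − 374 gives 1579 = 12P, so P = 131.58 and Y = 1205 − 4P = 678.67.
Y = 678.67 is below potential 1010; expectations adjust and SRAS shifts right until Y = 1010.
Long run: on the new AD curve, 1010 = 1205 − 4P gives P = 48.75.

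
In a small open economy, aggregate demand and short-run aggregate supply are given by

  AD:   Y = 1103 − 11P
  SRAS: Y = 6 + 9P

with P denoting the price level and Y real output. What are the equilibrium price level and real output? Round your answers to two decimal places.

P = 54.85, Y = 499.65

Set AD = SRAS: 1103 − 11P = 6 + 9P, so 1097 = 20P and P = 54.85.
Substituting into AD, Y = 1103 − 11P = 499.65.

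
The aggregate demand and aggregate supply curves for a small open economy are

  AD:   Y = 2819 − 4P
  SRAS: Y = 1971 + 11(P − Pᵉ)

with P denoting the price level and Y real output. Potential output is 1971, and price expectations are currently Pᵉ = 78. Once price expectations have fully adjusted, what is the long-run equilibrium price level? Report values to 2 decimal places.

Long-run P = 212.00

Short run: with Pᵉ = 78, SRAS is Y = 1113 + 11P. Setting AD = SRAS gives 1706 = 15P, so P = 113.73 and Y = 2819 − 4P = 2364.07.
Output 2364.07 is above potential 1971, so over time expected prices rise and SRAS shifts left until Y returns to 1971.
Long run: Y = 1971 on the AD curve gives 1971 = 2819 − 4P, so P = 212.00.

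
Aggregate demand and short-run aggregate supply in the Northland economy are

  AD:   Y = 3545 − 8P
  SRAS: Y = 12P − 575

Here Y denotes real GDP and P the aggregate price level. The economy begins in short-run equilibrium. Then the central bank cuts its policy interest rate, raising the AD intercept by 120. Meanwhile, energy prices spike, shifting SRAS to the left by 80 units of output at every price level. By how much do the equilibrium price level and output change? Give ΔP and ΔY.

ΔP = +10, ΔY = +40

After both shocks: AD is Y = 3665 − 8P and SRAS is Y = 12P − 655.
Setting them equal: 4320 = 20P, so P = 216.
Y = 3665 − 8·216 = 1937.
Initially P = 206, Y = 1897, so ΔP = +10 and ΔY = +40.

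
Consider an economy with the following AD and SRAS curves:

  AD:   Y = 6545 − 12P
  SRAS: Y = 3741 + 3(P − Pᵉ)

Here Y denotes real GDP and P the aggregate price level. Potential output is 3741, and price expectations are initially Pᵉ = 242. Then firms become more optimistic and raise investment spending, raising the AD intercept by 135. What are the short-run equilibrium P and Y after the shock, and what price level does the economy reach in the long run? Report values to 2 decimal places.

AD shifts right: new AD is Y = 6680 − 12P. With Pᵉ = 242, SRAS is Y = 3015 + 3P.
Short run: 6680 − 12P = 3015 + 3P gives 3665 = 15P, so P = 244.33 and Y = 6680 − 12P = 3748.00.
Y = 3748.00 is above potential 3741; expectations adjust and SRAS shifts left until Y = 3741.
Long run: on the new AD curve, 3741 = 6680 − 12P gives P = 244.92.

Short run: P = 244.33, Y = 3748.00. Long run: P = 244.92.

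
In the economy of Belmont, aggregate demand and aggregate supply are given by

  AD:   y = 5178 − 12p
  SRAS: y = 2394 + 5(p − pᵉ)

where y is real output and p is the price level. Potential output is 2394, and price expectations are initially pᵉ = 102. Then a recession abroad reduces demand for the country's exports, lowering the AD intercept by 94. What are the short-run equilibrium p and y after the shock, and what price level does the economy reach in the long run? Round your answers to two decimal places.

AD shifts left: new AD is y = 5084 − 12p. With pᵉ = 102, SRAS is y = 1884 + 5p.
Short run: 5084 − 12p = 1884 + 5p gives 3200 = 17p, so p = 188.24 and y = 5084 − 12p = 2825.18.
y = 2825.18 is above potential 2394; expectations adjust and SRAS shifts left until y = 2394.
Long run: on the new AD curve, 2394 = 5084 − 12p gives p = 224.17.

Short run: p = 188.24, y = 2825.18. Long run: p = 224.17.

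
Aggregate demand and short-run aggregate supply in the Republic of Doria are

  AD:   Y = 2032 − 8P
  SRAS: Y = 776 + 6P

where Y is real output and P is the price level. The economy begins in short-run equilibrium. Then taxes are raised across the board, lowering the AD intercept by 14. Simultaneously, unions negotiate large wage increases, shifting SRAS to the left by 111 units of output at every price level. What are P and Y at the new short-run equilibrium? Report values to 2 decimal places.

P = 96.64, Y = 1244.86

After both shocks: AD is Y = 2018 − 8P and SRAS is Y = 665 + 6P.
Setting them equal: 1353 = 14P, so P = 96.64.
Substituting into AD, Y = 1244.86.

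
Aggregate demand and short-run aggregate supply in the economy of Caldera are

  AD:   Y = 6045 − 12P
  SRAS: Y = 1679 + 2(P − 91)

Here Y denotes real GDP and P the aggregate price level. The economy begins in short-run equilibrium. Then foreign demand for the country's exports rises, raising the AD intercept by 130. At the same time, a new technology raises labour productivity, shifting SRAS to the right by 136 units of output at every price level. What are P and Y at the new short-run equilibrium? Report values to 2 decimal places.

After both shocks: AD is Y = 6175 − 12P and SRAS is Y = 1633 + 2P.
Setting them equal: 4542 = 14P, so P = 324.43.
Substituting into AD, Y = 2281.86.

P = 324.43, Y = 2281.86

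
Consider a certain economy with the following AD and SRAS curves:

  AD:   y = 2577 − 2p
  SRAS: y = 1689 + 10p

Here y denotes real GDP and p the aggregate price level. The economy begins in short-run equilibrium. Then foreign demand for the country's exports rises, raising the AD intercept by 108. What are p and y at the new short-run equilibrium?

This is a positive demand shock: AD shifts right.
New AD: y = 2685 − 2p.
Set AD = SRAS: 2685 − 2p = 1689 + 10p, so 996 = 12p and p = 83.
y = 2685 − 2·83 = 2519.

p = 83, y = 2519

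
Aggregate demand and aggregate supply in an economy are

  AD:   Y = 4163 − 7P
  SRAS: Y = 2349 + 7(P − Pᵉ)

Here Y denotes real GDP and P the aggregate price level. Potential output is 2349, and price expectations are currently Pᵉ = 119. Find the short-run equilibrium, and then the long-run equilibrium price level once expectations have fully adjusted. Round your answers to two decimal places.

Short run: with Pᵉ = 119, SRAS is Y = 1516 + 7P. Setting AD = SRAS gives 2647 = 14P, so P = 189.07 and Y = 4163 − 7P = 2839.50.
Output 2839.50 is above potential 2349, so over time expected prices rise and SRAS shifts left until Y returns to 2349.
Long run: Y = 2349 on the AD curve gives 2349 = 4163 − 7P, so P = 259.14.

Short run: P = 189.07, Y = 2839.50. Long run: P = 259.14.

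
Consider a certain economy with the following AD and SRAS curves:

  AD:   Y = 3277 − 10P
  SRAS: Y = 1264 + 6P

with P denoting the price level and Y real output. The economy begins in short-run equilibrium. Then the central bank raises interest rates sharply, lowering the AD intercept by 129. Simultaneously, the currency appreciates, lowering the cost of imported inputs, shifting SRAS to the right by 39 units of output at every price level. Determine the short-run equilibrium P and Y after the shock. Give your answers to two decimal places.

P = 115.31, Y = 1994.88

After both shocks: AD is Y = 3148 − 10P and SRAS is Y = 1303 + 6P.
Setting them equal: 1845 = 16P, so P = 115.31.
Substituting into AD, Y = 1994.88.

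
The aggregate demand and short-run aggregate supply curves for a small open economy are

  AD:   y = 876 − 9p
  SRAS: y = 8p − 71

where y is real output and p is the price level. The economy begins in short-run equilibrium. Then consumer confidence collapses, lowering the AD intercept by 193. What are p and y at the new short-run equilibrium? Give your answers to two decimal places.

This is a negative demand shock: AD shifts left.
New AD: y = 683 − 9p.
Set AD = SRAS: 683 − 9p = 8p − 71, so 754 = 17p and p = 44.35.
Substituting into AD, y = 283.82.

p = 44.35, y = 283.82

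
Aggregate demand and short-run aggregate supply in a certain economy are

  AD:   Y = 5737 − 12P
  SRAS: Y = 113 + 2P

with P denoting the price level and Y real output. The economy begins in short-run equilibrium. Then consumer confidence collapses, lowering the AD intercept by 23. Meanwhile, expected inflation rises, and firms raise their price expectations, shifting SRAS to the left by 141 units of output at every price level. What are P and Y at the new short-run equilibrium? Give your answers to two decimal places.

P = 410.14, Y = 792.29

After both shocks: AD is Y = 5714 − 12P and SRAS is Y = 2P − 28.
Setting them equal: 5742 = 14P, so P = 410.14.
Substituting into AD, Y = 792.29.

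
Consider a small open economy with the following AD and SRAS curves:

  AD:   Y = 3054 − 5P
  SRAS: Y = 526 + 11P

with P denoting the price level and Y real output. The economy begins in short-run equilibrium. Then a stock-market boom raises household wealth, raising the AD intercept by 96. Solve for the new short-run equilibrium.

This is a positive demand shock: AD shifts right.
New AD: Y = 3150 − 5P.
Set AD = SRAS: 3150 − 5P = 526 + 11P, so 2624 = 16P and P = 164.
Y = 3150 − 5·164 = 2330.

P = 164, Y = 2330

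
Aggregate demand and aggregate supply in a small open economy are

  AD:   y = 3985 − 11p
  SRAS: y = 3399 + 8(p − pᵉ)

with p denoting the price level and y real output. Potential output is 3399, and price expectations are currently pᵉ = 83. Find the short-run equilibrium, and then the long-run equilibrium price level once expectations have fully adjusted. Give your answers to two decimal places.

Short run: with pᵉ = 83, SRAS is y = 2735 + 8p. Setting AD = SRAS gives 1250 = 19p, so p = 65.79 and y = 3985 − 11p = 3261.32.
Output 3261.32 is below potential 3399, so over time expected prices fall and SRAS shifts right until y returns to 3399.
Long run: y = 3399 on the AD curve gives 3399 = 3985 − 11p, so p = 53.27.

Short run: p = 65.79, y = 3261.32. Long run: p = 53.27.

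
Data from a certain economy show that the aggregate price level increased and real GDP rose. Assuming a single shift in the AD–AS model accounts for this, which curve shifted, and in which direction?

AD shifted right

P rose and Y rose. An AD shift moves P and Y in the same direction; an SRAS shift moves them in opposite directions.
Here P and Y moved in the same direction, so the AD curve shifted.
Since Y rose, AD shifted right.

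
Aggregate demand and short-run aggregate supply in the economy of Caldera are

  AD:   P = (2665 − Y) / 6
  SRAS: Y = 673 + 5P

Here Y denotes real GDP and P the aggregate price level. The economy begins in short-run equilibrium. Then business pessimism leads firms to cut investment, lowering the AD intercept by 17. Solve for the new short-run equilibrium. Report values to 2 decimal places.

P = 179.55, Y = 1570.73

This is a negative demand shock: AD shifts left.
New AD: Y = 2648 − 6P.
Set AD = SRAS: 2648 − 6P = 673 + 5P, so 1975 = 11P and P = 179.55.
Substituting into AD, Y = 1570.73.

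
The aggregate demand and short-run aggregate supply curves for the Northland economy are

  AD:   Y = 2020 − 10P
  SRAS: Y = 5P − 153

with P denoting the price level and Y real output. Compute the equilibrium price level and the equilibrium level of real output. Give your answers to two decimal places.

Set AD = SRAS: 2020 − 10P = 5P − 153, so 2173 = 15P and P = 144.87.
Substituting into AD, Y = 2020 − 10P = 571.33.

P = 144.87, Y = 571.33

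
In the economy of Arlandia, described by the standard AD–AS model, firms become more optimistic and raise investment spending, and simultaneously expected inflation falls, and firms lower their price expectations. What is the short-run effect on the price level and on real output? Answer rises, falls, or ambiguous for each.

The first event is a positive demand shock: AD shifts right, which by itself pushes P up and Y up.
The second is a favourable supply shock: SRAS shifts right, which by itself pushes P down and Y up.
The two shocks push P in opposite directions, so the effect on P is ambiguous. Both shocks push Y up, so Y rises.

Price level: ambiguous; output: rises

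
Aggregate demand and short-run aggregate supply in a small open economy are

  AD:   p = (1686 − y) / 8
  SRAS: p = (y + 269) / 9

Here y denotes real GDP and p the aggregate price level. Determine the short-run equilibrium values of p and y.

p = 115, y = 766

Rearrange AD to y = 1686 − 8p.
Rearrange SRAS to y = 9p − 269.
Set AD = SRAS: 1686 − 8p = 9p − 269, so 1955 = 17p and p = 115.
Then y = 1686 − 8·115 = 766.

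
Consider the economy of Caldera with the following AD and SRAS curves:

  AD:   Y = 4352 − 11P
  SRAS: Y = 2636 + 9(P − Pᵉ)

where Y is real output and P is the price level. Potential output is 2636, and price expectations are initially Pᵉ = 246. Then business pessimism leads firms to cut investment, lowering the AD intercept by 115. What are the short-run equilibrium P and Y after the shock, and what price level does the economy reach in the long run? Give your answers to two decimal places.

Short run: P = 190.75, Y = 2138.75. Long run: P = 145.55.

AD shifts left: new AD is Y = 4237 − 11P. With Pᵉ = 246, SRAS is Y = 422 + 9P.
Short run: 4237 − 11P = 422 + 9P gives 3815 = 20P, so P = 190.75 and Y = 4237 − 11P = 2138.75.
Y = 2138.75 is below potential 2636; expectations adjust and SRAS shifts right until Y = 2636.
Long run: on the new AD curve, 2636 = 4237 − 11P gives P = 145.55.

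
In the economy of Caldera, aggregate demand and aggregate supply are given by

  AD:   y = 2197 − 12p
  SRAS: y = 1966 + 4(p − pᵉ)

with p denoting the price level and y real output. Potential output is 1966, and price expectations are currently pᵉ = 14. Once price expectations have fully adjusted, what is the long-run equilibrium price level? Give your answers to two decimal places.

Short run: with pᵉ = 14, SRAS is y = 1910 + 4p. Setting AD = SRAS gives 287 = 16p, so p = 17.94 and y = 2197 − 12p = 1981.75.
Output 1981.75 is above potential 1966, so over time expected prices rise and SRAS shifts left until y returns to 1966.
Long run: y = 1966 on the AD curve gives 1966 = 2197 − 12p, so p = 19.25.

Long-run p = 19.25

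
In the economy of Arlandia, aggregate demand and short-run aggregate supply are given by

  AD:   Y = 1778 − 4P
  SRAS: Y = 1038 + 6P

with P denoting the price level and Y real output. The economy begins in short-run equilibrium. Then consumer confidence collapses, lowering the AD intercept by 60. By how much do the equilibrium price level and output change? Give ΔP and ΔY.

ΔP = -6, ΔY = -36

This is a negative demand shock: AD shifts left.
New AD: Y = 1718 − 4P.
Set AD = SRAS: 1718 − 4P = 1038 + 6P, so 680 = 10P and P = 68.
Y = 1718 − 4·68 = 1446.
Initially P = 74, Y = 1482, so ΔP = -6 and ΔY = -36.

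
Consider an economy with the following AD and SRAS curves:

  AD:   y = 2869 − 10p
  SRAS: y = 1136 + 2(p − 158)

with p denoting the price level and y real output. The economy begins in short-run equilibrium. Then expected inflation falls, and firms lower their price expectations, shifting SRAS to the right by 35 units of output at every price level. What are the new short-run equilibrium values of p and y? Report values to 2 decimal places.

p = 167.83, y = 1190.67

This is a positive supply shock: SRAS shifts right.
New SRAS: y = 855 + 2p.
Set AD = SRAS: 2869 − 10p = 855 + 2p, so 2014 = 12p and p = 167.83.
Substituting into AD, y = 1190.67.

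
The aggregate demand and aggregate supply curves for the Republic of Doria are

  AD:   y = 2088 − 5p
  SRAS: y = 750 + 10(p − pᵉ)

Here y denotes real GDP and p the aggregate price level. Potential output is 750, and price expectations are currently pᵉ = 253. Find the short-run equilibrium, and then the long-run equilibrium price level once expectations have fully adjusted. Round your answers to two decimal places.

Short run: p = 257.87, y = 798.67. Long run: p = 267.60.

Short run: with pᵉ = 253, SRAS is y = 10p − 1780. Setting AD = SRAS gives 3868 = 15p, so p = 257.87 and y = 2088 − 5p = 798.67.
Output 798.67 is above potential 750, so over time expected prices rise and SRAS shifts left until y returns to 750.
Long run: y = 750 on the AD curve gives 750 = 2088 − 5p, so p = 267.60.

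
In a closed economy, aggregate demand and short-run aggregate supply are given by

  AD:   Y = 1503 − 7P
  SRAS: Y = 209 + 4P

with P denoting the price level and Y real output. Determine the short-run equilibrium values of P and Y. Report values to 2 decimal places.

P = 117.64, Y = 679.55

Set AD = SRAS: 1503 − 7P = 209 + 4P, so 1294 = 11P and P = 117.64.
Substituting into AD, Y = 1503 − 7P = 679.55.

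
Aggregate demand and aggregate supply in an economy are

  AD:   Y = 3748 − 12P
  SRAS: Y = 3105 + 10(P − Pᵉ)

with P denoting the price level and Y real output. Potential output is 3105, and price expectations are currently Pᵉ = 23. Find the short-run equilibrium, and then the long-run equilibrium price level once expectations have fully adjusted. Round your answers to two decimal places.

Short run: with Pᵉ = 23, SRAS is Y = 2875 + 10P. Setting AD = SRAS gives 873 = 22P, so P = 39.68 and Y = 3748 − 12P = 3271.82.
Output 3271.82 is above potential 3105, so over time expected prices rise and SRAS shifts left until Y returns to 3105.
Long run: Y = 3105 on the AD curve gives 3105 = 3748 − 12P, so P = 53.58.

Short run: P = 39.68, Y = 3271.82. Long run: P = 53.58.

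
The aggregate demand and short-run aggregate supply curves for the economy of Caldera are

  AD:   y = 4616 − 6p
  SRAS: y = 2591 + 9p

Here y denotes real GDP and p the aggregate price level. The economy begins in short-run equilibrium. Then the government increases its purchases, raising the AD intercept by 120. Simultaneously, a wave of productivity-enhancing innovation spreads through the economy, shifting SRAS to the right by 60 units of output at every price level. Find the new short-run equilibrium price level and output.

After both shocks: AD is y = 4736 − 6p and SRAS is y = 2651 + 9p.
Setting them equal: 2085 = 15p, so p = 139.
y = 4736 − 6·139 = 3902.

p = 139, y = 3902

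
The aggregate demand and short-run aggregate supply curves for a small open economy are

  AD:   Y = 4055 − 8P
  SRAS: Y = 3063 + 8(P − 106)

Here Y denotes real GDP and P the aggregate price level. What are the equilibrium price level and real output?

P = 115, Y = 3135

Write SRAS as Y = 3063 + 8P − 848 = 2215 + 8P.
Set AD = SRAS: 4055 − 8P = 2215 + 8P, so 1840 = 16P and P = 115.
Then Y = 4055 − 8·115 = 3135.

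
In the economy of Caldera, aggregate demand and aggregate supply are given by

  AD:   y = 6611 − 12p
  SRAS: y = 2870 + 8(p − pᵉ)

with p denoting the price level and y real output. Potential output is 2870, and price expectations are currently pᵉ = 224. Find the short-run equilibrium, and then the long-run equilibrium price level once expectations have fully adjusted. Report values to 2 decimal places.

Short run: with pᵉ = 224, SRAS is y = 1078 + 8p. Setting AD = SRAS gives 5533 = 20p, so p = 276.65 and y = 6611 − 12p = 3291.20.
Output 3291.20 is above potential 2870, so over time expected prices rise and SRAS shifts left until y returns to 2870.
Long run: y = 2870 on the AD curve gives 2870 = 6611 − 12p, so p = 311.75.

Short run: p = 276.65, y = 3291.20. Long run: p = 311.75.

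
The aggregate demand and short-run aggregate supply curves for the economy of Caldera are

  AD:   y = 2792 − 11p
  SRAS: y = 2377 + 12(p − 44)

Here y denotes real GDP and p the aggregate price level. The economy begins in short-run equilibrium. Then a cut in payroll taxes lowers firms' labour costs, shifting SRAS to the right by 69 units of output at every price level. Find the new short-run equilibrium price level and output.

This is a positive supply shock: SRAS shifts right.
New SRAS: y = 1918 + 12p.
Set AD = SRAS: 2792 − 11p = 1918 + 12p, so 874 = 23p and p = 38.
y = 2792 − 11·38 = 2374.

p = 38, y = 2374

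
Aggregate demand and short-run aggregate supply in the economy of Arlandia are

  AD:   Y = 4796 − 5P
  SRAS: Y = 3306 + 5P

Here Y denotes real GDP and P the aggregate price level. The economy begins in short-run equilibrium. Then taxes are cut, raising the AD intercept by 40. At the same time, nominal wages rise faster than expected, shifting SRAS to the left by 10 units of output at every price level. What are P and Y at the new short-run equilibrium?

After both shocks: AD is Y = 4836 − 5P and SRAS is Y = 3296 + 5P.
Setting them equal: 1540 = 10P, so P = 154.
Y = 4836 − 5·154 = 4066.

P = 154, Y = 4066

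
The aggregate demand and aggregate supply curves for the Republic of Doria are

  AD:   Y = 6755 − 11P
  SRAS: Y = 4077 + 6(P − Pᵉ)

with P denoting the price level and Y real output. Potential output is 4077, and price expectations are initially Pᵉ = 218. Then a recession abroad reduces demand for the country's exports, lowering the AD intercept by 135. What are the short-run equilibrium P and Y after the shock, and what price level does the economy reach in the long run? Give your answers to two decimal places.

Short run: P = 226.53, Y = 4128.18. Long run: P = 231.18.

AD shifts left: new AD is Y = 6620 − 11P. With Pᵉ = 218, SRAS is Y = 2769 + 6P.
Short run: 6620 − 11P = 2769 + 6P gives 3851 = 17P, so P = 226.53 and Y = 6620 − 11P = 4128.18.
Y = 4128.18 is above potential 4077; expectations adjust and SRAS shifts left until Y = 4077.
Long run: on the new AD curve, 4077 = 6620 − 11P gives P = 231.18.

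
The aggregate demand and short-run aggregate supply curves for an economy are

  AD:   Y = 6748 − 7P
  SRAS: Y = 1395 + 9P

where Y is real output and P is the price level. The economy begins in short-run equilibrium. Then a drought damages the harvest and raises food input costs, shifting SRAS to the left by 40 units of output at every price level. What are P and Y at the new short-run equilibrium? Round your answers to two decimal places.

This is a negative supply shock: SRAS shifts left.
New SRAS: Y = 1355 + 9P.
Set AD = SRAS: 6748 − 7P = 1355 + 9P, so 5393 = 16P and P = 337.06.
Substituting into AD, Y = 4388.56.

P = 337.06, Y = 4388.56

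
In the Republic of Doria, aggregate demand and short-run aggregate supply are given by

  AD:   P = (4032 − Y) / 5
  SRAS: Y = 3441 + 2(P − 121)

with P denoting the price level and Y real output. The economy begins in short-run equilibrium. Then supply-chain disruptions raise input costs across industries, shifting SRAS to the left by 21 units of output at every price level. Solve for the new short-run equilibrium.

This is a negative supply shock: SRAS shifts left.
New SRAS: Y = 3178 + 2P.
Set AD = SRAS: 4032 − 5P = 3178 + 2P, so 854 = 7P and P = 122.
Y = 4032 − 5·122 = 3422.

P = 122, Y = 3422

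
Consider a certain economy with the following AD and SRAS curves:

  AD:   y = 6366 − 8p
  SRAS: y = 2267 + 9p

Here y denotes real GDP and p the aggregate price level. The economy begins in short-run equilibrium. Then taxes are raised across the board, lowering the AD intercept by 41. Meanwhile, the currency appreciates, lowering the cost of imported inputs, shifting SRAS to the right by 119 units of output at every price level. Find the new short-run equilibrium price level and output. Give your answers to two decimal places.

p = 231.71, y = 4471.35

After both shocks: AD is y = 6325 − 8p and SRAS is y = 2386 + 9p.
Setting them equal: 3939 = 17p, so p = 231.71.
Substituting into AD, y = 4471.35.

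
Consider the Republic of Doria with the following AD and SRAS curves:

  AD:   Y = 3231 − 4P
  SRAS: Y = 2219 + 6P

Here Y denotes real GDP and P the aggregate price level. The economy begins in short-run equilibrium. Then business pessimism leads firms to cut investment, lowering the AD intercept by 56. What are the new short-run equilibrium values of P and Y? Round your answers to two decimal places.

This is a negative demand shock: AD shifts left.
New AD: Y = 3175 − 4P.
Set AD = SRAS: 3175 − 4P = 2219 + 6P, so 956 = 10P and P = 95.60.
Substituting into AD, Y = 2792.60.

P = 95.60, Y = 2792.60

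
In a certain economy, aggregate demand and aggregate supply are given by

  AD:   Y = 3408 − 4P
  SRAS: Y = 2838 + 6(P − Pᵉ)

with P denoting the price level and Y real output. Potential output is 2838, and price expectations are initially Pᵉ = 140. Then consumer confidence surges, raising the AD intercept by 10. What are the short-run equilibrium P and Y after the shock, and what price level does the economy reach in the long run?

AD shifts right: new AD is Y = 3418 − 4P. With Pᵉ = 140, SRAS is Y = 1998 + 6P.
Short run: 3418 − 4P = 1998 + 6P gives 1420 = 10P, so P = 142 and Y = 3418 − 4·142 = 2850.
Y = 2850 is above potential 2838; expectations adjust and SRAS shifts left until Y = 2838.
Long run: on the new AD curve, 2838 = 3418 − 4P gives P = 145.

Short run: P = 142, Y = 2850. Long run: P = 145.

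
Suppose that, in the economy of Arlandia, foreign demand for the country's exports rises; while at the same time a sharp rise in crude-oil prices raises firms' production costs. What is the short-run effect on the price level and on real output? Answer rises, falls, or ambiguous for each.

Price level: rises; output: ambiguous

The first event is a positive demand shock: AD shifts right, which by itself pushes P up and Y up.
The second is an adverse supply shock: SRAS shifts left, which by itself pushes P up and Y down.
Both shocks push P up, so P rises. The two shocks push Y in opposite directions, so the effect on Y is ambiguous.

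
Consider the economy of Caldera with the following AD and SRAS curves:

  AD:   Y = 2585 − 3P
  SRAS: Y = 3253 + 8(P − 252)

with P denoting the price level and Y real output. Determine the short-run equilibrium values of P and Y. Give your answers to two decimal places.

Write SRAS as Y = 3253 + 8P − 2016 = 1237 + 8P.
Set AD = SRAS: 2585 − 3P = 1237 + 8P, so 1348 = 11P and P = 122.55.
Substituting into AD, Y = 2585 − 3P = 2217.36.

P = 122.55, Y = 2217.36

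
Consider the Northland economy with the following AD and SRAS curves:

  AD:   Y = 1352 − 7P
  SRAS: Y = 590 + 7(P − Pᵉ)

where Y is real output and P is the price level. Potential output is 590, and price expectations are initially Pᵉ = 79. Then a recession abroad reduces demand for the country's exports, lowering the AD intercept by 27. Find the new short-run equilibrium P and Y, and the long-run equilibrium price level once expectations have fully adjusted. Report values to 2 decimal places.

AD shifts left: new AD is Y = 1325 − 7P. With Pᵉ = 79, SRAS is Y = 37 + 7P.
Short run: 1325 − 7P = 37 + 7P gives 1288 = 14P, so P = 92.00 and Y = 1325 − 7P = 681.00.
Y = 681.00 is above potential 590; expectations adjust and SRAS shifts left until Y = 590.
Long run: on the new AD curve, 590 = 1325 − 7P gives P = 105.00.

Short run: P = 92.00, Y = 681.00. Long run: P = 105.00.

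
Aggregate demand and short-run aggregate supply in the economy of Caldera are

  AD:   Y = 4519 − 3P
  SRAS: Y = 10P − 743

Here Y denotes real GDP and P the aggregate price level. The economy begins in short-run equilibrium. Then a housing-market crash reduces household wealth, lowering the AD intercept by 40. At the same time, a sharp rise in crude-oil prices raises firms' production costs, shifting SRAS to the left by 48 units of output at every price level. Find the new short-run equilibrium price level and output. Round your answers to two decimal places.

After both shocks: AD is Y = 4479 − 3P and SRAS is Y = 10P − 791.
Setting them equal: 5270 = 13P, so P = 405.38.
Substituting into AD, Y = 3262.85.

P = 405.38, Y = 3262.85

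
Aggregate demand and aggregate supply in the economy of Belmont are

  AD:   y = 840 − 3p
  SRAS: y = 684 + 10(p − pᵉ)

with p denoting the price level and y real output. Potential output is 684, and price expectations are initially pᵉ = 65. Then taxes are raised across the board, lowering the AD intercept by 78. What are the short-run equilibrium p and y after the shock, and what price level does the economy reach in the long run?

AD shifts left: new AD is y = 762 − 3p. With pᵉ = 65, SRAS is y = 34 + 10p.
Short run: 762 − 3p = 34 + 10p gives 728 = 13p, so p = 56 and y = 762 − 3·56 = 594.
y = 594 is below potential 684; expectations adjust and SRAS shifts right until y = 684.
Long run: on the new AD curve, 684 = 762 − 3p gives p = 26.

Short run: p = 56, y = 594. Long run: p = 26.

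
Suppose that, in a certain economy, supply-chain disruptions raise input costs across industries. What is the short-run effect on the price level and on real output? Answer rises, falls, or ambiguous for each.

This is an adverse supply shock: SRAS shifts left.
Moving along the downward-sloping AD curve, P rises and Y falls.

Price level: rises; output: falls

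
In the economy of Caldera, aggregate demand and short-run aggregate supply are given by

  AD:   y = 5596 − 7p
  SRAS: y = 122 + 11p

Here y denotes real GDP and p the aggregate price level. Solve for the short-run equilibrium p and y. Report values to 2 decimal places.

Set AD = SRAS: 5596 − 7p = 122 + 11p, so 5474 = 18p and p = 304.11.
Substituting into AD, y = 5596 − 7p = 3467.22.

p = 304.11, y = 3467.22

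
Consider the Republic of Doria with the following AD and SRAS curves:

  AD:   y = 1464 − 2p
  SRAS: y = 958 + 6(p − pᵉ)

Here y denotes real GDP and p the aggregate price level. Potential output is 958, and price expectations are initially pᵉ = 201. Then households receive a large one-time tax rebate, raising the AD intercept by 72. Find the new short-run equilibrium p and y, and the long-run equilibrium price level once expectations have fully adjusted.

AD shifts right: new AD is y = 1536 − 2p. With pᵉ = 201, SRAS is y = 6p − 248.
Short run: 1536 − 2p = 6p − 248 gives 1784 = 8p, so p = 223 and y = 1536 − 2·223 = 1090.
y = 1090 is above potential 958; expectations adjust and SRAS shifts left until y = 958.
Long run: on the new AD curve, 958 = 1536 − 2p gives p = 289.

Short run: p = 223, y = 1090. Long run: p = 289.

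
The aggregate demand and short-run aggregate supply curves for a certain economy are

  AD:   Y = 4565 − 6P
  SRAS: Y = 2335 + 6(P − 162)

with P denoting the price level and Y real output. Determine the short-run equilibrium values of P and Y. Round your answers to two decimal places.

Write SRAS as Y = 2335 + 6P − 972 = 1363 + 6P.
Set AD = SRAS: 4565 − 6P = 1363 + 6P, so 3202 = 12P and P = 266.83.
Substituting into AD, Y = 4565 − 6P = 2964.00.

P = 266.83, Y = 2964.00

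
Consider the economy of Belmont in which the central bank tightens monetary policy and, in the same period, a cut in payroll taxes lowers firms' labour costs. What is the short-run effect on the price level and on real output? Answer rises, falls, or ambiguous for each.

Price level: falls; output: ambiguous

The first event is a negative demand shock: AD shifts left, which by itself pushes P down and Y down.
The second is a favourable supply shock: SRAS shifts right, which by itself pushes P down and Y up.
Both shocks push P down, so P falls. The two shocks push Y in opposite directions, so the effect on Y is ambiguous.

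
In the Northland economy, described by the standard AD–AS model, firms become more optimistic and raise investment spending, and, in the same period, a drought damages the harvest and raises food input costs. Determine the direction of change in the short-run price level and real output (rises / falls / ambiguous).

Price level: rises; output: ambiguous

The first event is a positive demand shock: AD shifts right, which by itself pushes P up and Y up.
The second is an adverse supply shock: SRAS shifts left, which by itself pushes P up and Y down.
Both shocks push P up, so P rises. The two shocks push Y in opposite directions, so the effect on Y is ambiguous.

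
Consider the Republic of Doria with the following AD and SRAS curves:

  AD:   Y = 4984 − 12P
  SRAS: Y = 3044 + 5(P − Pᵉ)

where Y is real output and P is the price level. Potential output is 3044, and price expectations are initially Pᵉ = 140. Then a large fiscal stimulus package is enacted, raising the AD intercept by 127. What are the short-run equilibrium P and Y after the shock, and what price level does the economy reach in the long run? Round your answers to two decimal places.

AD shifts right: new AD is Y = 5111 − 12P. With Pᵉ = 140, SRAS is Y = 2344 + 5P.
Short run: 5111 − 12P = 2344 + 5P gives 2767 = 17P, so P = 162.76 and Y = 5111 − 12P = 3157.82.
Y = 3157.82 is above potential 3044; expectations adjust and SRAS shifts left until Y = 3044.
Long run: on the new AD curve, 3044 = 5111 − 12P gives P = 172.25.

Short run: P = 162.76, Y = 3157.82. Long run: P = 172.25.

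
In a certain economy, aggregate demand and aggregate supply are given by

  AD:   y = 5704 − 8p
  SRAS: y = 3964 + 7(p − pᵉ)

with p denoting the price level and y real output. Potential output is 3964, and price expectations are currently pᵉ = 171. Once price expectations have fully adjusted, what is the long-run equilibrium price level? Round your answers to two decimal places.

Short run: with pᵉ = 171, SRAS is y = 2767 + 7p. Setting AD = SRAS gives 2937 = 15p, so p = 195.80 and y = 5704 − 8p = 4137.60.
Output 4137.60 is above potential 3964, so over time expected prices rise and SRAS shifts left until y returns to 3964.
Long run: y = 3964 on the AD curve gives 3964 = 5704 − 8p, so p = 217.50.

Long-run p = 217.50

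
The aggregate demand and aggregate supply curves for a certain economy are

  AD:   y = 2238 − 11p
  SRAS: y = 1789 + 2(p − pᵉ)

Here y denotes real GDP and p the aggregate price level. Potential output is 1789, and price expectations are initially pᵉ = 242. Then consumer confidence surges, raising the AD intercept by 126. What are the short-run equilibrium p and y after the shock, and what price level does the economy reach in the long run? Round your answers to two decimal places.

Short run: p = 81.46, y = 1467.92. Long run: p = 52.27.

AD shifts right: new AD is y = 2364 − 11p. With pᵉ = 242, SRAS is y = 1305 + 2p.
Short run: 2364 − 11p = 1305 + 2p gives 1059 = 13p, so p = 81.46 and y = 2364 − 11p = 1467.92.
y = 1467.92 is below potential 1789; expectations adjust and SRAS shifts right until y = 1789.
Long run: on the new AD curve, 1789 = 2364 − 11p gives p = 52.27.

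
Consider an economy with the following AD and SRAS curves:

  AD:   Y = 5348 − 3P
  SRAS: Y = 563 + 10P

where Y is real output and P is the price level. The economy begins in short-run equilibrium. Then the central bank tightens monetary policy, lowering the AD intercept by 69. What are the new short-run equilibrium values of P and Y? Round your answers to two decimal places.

P = 362.77, Y = 4190.69

This is a negative demand shock: AD shifts left.
New AD: Y = 5279 − 3P.
Set AD = SRAS: 5279 − 3P = 563 + 10P, so 4716 = 13P and P = 362.77.
Substituting into AD, Y = 4190.69.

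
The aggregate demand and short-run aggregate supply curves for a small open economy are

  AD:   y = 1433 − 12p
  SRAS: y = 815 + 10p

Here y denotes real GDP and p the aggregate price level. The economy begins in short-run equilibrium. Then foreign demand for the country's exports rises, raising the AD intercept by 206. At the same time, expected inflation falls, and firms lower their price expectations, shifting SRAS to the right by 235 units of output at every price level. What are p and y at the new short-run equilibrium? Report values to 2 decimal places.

p = 26.77, y = 1317.73

After both shocks: AD is y = 1639 − 12p and SRAS is y = 1050 + 10p.
Setting them equal: 589 = 22p, so p = 26.77.
Substituting into AD, y = 1317.73.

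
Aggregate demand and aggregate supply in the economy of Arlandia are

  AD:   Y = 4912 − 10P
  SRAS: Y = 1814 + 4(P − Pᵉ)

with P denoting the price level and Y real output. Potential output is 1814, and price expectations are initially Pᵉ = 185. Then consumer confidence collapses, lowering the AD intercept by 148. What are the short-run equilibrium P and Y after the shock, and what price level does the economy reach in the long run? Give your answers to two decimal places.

AD shifts left: new AD is Y = 4764 − 10P. With Pᵉ = 185, SRAS is Y = 1074 + 4P.
Short run: 4764 − 10P = 1074 + 4P gives 3690 = 14P, so P = 263.57 and Y = 4764 − 10P = 2128.29.
Y = 2128.29 is above potential 1814; expectations adjust and SRAS shifts left until Y = 1814.
Long run: on the new AD curve, 1814 = 4764 − 10P gives P = 295.00.

Short run: P = 263.57, Y = 2128.29. Long run: P = 295.00.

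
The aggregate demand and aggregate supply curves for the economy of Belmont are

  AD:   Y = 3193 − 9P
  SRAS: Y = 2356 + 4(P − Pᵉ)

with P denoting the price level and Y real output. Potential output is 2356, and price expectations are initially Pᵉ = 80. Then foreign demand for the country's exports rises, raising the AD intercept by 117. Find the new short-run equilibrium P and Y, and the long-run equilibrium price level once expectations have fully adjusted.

Short run: P = 98, Y = 2428. Long run: P = 106.

AD shifts right: new AD is Y = 3310 − 9P. With Pᵉ = 80, SRAS is Y = 2036 + 4P.
Short run: 3310 − 9P = 2036 + 4P gives 1274 = 13P, so P = 98 and Y = 3310 − 9·98 = 2428.
Y = 2428 is above potential 2356; expectations adjust and SRAS shifts left until Y = 2356.
Long run: on the new AD curve, 2356 = 3310 − 9P gives P = 106.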